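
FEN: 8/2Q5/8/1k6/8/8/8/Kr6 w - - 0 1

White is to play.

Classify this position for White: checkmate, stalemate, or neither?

neither

White to move; white king on a1.
In check: yes, from the black rook on b1.
King squares — b1: available; a2: available; b2: attacked by Rb1.
Legal moves for White: Ka2, Kxb1.
White is in check but has 2 legal moves → neither.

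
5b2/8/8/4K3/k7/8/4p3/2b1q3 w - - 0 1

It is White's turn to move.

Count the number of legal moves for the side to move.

6

White to move; king on e5.
In check: no.
Legal moves: Kf6, Ke6, Kf5, Kd5, Ke4, Kd4.
Count: 6.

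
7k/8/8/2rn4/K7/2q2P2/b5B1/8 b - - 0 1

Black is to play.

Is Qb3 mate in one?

After Qb3: white king on a4; in check: yes, from the black queen on b3.
King squares — a3: attacked by Qb3; b3: attacked by Ba2; b4: attacked by Qb3; a5: attacked by Rc5; b5: attacked by Qb3.
White has no legal moves → checkmate.

yes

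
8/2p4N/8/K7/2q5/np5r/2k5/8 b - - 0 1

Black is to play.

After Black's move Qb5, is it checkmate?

After Qb5: white king on a5; in check: yes, from the black queen on b5.
King squares — a4: attacked by Qb5; b4: attacked by Qb5; b5: attacked by Na3; a6: attacked by Qb5; b6: attacked by Qb5.
White has no legal moves → checkmate.

yes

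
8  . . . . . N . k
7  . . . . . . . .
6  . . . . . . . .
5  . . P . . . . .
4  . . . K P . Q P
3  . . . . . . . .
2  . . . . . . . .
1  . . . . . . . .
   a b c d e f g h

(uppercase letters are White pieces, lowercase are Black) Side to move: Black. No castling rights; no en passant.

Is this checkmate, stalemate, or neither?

stalemate

Black to move; black king on h8.
In check: no.
King squares — g7: attacked by Qg4; h7: attacked by Nf8; g8: attacked by Qg4.
Legal moves for Black: none.
Not in check and no legal moves → stalemate.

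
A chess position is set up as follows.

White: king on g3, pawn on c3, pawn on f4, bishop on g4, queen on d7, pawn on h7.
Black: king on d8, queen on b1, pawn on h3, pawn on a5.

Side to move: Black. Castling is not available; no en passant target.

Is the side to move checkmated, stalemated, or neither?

checkmate

Black to move; black king on d8.
In check: yes, from the white queen on d7.
King squares — c7: attacked by Qd7; d7: attacked by Bg4; e7: attacked by Qd7; c8: attacked by Qd7; e8: attacked by Qd7.
Legal moves for Black: none.
In check with no legal moves → checkmate.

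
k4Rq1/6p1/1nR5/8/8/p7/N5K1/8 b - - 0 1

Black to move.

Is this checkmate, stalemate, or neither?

neither

Black to move; black king on a8.
In check: yes, from the white rook on f8.
Legal moves for Black: Kb7, Ka7, Qxf8, Nc8.
Black is in check but has 4 legal moves → neither.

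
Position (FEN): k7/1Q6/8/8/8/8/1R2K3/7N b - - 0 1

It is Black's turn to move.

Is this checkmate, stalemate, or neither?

Black to move; black king on a8.
In check: yes, from the white queen on b7.
King squares — a7: attacked by Qb7; b7: attacked by Rb2; b8: attacked by Qb7.
Legal moves for Black: none.
In check with no legal moves → checkmate.

checkmate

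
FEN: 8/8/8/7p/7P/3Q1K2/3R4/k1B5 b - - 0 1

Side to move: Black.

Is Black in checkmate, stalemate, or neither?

stalemate

Black to move; black king on a1.
In check: no.
King squares — b1: attacked by Qd3; a2: attacked by Rd2; b2: attacked by Bc1.
Legal moves for Black: none.
Not in check and no legal moves → stalemate.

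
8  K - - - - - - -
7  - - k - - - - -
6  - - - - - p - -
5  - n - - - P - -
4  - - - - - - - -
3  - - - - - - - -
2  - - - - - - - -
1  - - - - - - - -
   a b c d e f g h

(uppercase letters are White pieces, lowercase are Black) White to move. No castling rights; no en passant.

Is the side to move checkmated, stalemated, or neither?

White to move; white king on a8.
In check: no.
King squares — a7: attacked by Nb5; b7: attacked by Kc7; b8: attacked by Kc7.
Legal moves for White: none.
Not in check and no legal moves → stalemate.

stalemate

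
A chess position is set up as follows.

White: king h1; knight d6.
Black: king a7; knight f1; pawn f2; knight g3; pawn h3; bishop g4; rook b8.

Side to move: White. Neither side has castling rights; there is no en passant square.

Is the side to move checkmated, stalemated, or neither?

checkmate

White to move; white king on h1.
In check: yes, from the black knight on g3.
King squares — g1: attacked by Pf2; g2: attacked by Ph3; h2: attacked by Nf1.
Legal moves for White: none.
In check with no legal moves → checkmate.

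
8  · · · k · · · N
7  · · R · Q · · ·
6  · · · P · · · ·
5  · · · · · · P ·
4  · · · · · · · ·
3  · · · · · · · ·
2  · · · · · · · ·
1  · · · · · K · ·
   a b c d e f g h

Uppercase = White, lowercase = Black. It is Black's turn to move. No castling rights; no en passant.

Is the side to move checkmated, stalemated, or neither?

Black to move; black king on d8.
In check: yes, from the white queen on e7.
King squares — c7: attacked by Pd6; d7: attacked by Rc7; e7: attacked by Pd6; c8: attacked by Rc7; e8: attacked by Qe7.
Legal moves for Black: none.
In check with no legal moves → checkmate.

checkmate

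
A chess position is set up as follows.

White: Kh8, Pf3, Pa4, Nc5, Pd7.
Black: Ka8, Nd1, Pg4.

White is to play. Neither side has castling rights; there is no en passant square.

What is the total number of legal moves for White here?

16

White to move; king on h8.
In check: no.
Legal moves: Kg8, Kh7, Kg7, Nb7, Ne6, Na6, Ne4, Nd3, Nb3, fxg4, d8=Q+, d8=R+, d8=B, d8=N, a5, f4.
Count: 16.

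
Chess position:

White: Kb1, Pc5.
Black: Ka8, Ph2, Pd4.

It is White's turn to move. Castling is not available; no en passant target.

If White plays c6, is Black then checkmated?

After c6: black king on a8; in check: no.
Black is not in check, so this cannot be checkmate.

no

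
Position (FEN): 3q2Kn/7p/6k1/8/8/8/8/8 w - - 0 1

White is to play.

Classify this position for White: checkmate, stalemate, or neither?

checkmate

White to move; white king on g8.
In check: yes, from the black queen on d8.
King squares — f7: attacked by Kg6; g7: attacked by Kg6; h7: attacked by Kg6; f8: attacked by Qd8; h8: attacked by Qd8.
Legal moves for White: none.
In check with no legal moves → checkmate.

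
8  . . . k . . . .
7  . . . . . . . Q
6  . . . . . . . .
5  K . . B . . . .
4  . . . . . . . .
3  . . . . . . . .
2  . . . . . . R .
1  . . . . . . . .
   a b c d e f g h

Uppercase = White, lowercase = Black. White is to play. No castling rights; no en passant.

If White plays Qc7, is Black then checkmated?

After Qc7: black king on d8; in check: yes, from the white queen on c7.
Black has 2 legal replies: Ke8, Kxc7.
In check but a legal move exists → not checkmate.

no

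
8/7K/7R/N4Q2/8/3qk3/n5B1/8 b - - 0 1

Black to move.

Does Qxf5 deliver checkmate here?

After Qxf5: white king on h7; in check: yes, from the black queen on f5.
White has 4 legal replies: Kh8, Kg8, Kg7, Rg6.
In check but a legal move exists → not checkmate.

no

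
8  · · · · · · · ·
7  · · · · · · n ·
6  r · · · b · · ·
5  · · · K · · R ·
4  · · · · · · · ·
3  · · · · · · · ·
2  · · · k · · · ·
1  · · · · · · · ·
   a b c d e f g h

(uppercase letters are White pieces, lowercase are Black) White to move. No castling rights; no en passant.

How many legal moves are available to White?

4

White to move; king on d5.
In check: yes, from the black bishop on e6.
Legal moves: Ke5, Kc5, Ke4, Kd4.
Count: 4.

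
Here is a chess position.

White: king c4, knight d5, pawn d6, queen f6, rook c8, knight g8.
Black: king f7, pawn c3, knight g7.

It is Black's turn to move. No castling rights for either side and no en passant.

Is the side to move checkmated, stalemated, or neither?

Black to move; black king on f7.
In check: yes, from the white queen on f6.
King squares — e6: attacked by Qf6; f6: attacked by Nd5; g6: attacked by Qf6; e7: attacked by Nd5; g7: own knight; e8: attacked by Rc8; f8: attacked by Qf6; g8: attacked by Rc8.
Legal moves for Black: none.
In check with no legal moves → checkmate.

checkmate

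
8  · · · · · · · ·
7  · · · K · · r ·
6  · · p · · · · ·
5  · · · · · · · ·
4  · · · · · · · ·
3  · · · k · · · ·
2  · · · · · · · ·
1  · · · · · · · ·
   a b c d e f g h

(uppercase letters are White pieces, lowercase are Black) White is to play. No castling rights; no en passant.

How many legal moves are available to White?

White to move; king on d7.
In check: yes, from the black rook on g7.
Legal moves: Ke8, Kd8, Kc8, Ke6, Kd6, Kxc6.
Count: 6.

6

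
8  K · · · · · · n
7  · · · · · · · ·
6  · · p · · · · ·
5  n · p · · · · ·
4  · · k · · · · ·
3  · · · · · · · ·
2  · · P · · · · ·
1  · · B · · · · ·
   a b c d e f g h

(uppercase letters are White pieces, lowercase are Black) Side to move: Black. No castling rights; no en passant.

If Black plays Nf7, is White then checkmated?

After Nf7: white king on a8; in check: no.
White is not in check, so this cannot be checkmate.

no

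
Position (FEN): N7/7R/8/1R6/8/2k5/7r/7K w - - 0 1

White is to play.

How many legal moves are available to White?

White to move; king on h1.
In check: yes, from the black rook on h2.
Legal moves: Kxh2, Kg1, Rxh2.
Count: 3.

3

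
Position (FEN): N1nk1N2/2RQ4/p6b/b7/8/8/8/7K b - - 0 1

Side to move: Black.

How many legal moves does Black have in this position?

0

Black to move; king on d8.
In check: yes, from the white queen on d7.
Legal moves: none.
Count: 0.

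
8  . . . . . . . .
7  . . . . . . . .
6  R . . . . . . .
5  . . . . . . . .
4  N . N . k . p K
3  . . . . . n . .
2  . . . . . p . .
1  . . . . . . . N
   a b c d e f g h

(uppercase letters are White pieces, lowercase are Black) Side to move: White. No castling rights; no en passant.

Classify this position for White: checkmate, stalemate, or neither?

White to move; white king on h4.
In check: yes, from the black knight on f3.
Legal moves for White: Kh5, Kxg4, Kg3.
White is in check but has 3 legal moves → neither.

neither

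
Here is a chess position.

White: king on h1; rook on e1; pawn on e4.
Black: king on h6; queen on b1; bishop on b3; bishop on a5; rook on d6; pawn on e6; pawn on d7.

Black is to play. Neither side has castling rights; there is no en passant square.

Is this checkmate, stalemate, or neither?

neither

Black to move; black king on h6.
In check: no.
Legal moves for Black include: Kh7, Kg7, Kg6, Kh5, Kg5, Rc6, Rb6, Ra6, Rd5, Rd4, Rd3, Rd2, Rd1, Bd8, Bc7, Bb6, Bb4, Bc3, ... (list truncated; more exist).
Black has legal moves and is not in check → neither.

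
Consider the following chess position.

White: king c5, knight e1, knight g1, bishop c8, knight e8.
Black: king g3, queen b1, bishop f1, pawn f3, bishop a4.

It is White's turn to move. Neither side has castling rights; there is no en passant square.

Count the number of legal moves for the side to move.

White to move; king on c5.
In check: no.
Legal moves: Ng7, Nc7, Nf6, Nd6, Bd7, Bb7, Be6, Ba6, Bf5, Bg4, Bh3, Kd6, Kd5, Kd4, Nh3, Ngxf3, Ne2+, Nexf3, Nd3, Ng2, Nc2.
Count: 21.

21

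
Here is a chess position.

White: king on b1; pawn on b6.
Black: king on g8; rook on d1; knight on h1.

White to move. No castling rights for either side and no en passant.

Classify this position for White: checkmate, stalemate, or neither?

neither

White to move; white king on b1.
In check: yes, from the black rook on d1.
King squares — a1: attacked by Rd1; c1: attacked by Rd1; a2: available; b2: available; c2: available.
Legal moves for White: Kc2, Kb2, Ka2.
White is in check but has 3 legal moves → neither.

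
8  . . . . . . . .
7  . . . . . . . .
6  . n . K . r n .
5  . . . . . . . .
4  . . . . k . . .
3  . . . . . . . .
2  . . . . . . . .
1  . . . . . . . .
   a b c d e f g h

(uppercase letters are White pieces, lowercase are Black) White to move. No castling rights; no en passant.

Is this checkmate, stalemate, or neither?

White to move; white king on d6.
In check: yes, from the black rook on f6.
King squares — c5: available; d5: attacked by Ke4; e5: attacked by Ke4; c6: attacked by Rf6; e6: attacked by Rf6; c7: available; d7: attacked by Nb6; e7: attacked by Ng6.
Legal moves for White: Kc7, Kc5.
White is in check but has 2 legal moves → neither.

neither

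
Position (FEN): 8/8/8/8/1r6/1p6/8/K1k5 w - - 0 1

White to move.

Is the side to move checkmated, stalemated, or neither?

stalemate

White to move; white king on a1.
In check: no.
King squares — b1: attacked by Kc1; a2: attacked by Pb3; b2: attacked by Kc1.
Legal moves for White: none.
Not in check and no legal moves → stalemate.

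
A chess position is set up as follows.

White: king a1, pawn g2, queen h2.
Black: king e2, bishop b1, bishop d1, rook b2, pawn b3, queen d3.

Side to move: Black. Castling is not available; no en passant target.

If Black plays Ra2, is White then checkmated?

After Ra2: white king on a1; in check: yes, from the black rook on a2.
King squares — b1: attacked by Qd3; a2: attacked by Bb1; b2: attacked by Ra2.
White has no legal moves → checkmate.

yes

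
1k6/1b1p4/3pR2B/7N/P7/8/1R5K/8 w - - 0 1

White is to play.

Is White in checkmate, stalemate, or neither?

White to move; white king on h2.
In check: no.
Legal moves for White include: Bf8, Bg7, Bg5, Bf4, Be3, Bd2, Bc1, Re8+, Re7, Rg6, Rf6, Rxd6, Re5, Re4, Re3, Ree2, Re1, Ng7, ... (list truncated; more exist).
White has legal moves and is not in check → neither.

neither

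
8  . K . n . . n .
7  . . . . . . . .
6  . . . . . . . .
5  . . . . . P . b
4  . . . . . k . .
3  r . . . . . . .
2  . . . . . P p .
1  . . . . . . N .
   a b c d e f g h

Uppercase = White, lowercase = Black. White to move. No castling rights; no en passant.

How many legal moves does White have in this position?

White to move; king on b8.
In check: no.
Legal moves: Kc8, Kc7, Nh3+, Nf3, Ne2+, f6, f3.
Count: 7.

7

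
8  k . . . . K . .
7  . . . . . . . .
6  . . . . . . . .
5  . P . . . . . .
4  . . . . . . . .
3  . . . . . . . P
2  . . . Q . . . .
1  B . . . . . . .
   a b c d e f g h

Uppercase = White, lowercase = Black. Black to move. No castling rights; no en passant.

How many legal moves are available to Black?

Black to move; king on a8.
In check: no.
Legal moves: Kb8, Kb7, Ka7.
Count: 3.

3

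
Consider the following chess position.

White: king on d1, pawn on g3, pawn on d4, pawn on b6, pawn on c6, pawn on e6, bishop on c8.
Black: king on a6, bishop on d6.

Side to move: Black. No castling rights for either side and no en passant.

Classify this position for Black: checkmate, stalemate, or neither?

neither

Black to move; black king on a6.
In check: yes, from the white bishop on c8.
Legal moves for Black: Kxb6, Kb5, Ka5.
Black is in check but has 3 legal moves → neither.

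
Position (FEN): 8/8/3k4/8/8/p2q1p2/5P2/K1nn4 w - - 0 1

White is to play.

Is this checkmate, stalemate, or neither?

White to move; white king on a1.
In check: no.
King squares — b1: attacked by Qd3; a2: attacked by Nc1; b2: attacked by Nd1.
Legal moves for White: none.
Not in check and no legal moves → stalemate.

stalemate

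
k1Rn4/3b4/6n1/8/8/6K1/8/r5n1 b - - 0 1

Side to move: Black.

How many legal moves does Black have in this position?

3

Black to move; king on a8.
In check: yes, from the white rook on c8.
Legal moves: Kb7, Ka7, Bxc8.
Count: 3.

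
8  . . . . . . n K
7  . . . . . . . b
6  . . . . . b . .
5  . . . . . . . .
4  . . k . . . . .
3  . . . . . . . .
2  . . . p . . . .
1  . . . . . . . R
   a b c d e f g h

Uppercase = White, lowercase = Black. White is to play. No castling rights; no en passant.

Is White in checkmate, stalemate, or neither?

White to move; white king on h8.
In check: yes, from the black bishop on f6.
Legal moves for White: Kxh7.
White is in check but has 1 legal move → neither.

neither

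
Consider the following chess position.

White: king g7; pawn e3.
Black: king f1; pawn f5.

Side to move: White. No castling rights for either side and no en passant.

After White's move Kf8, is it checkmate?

no

After Kf8: black king on f1; in check: no.
Black is not in check, so this cannot be checkmate.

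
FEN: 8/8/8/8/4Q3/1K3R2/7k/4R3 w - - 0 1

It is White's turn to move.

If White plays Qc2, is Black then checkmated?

After Qc2: black king on h2; in check: yes, from the white queen on c2.
King squares — g1: attacked by Re1; h1: attacked by Re1; g2: attacked by Qc2; g3: attacked by Rf3; h3: attacked by Rf3.
Black has no legal moves → checkmate.

yes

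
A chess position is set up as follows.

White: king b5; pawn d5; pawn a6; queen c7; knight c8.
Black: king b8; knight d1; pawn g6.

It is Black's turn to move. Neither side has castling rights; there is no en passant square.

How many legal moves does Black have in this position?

2

Black to move; king on b8.
In check: yes, from the white queen on c7.
Legal moves: Ka8, Kxc7.
Count: 2.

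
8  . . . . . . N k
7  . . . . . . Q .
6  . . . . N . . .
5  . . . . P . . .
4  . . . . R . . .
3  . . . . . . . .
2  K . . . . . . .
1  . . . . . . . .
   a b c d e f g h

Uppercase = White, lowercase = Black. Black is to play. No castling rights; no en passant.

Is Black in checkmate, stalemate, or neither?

Black to move; black king on h8.
In check: yes, from the white queen on g7.
King squares — g7: attacked by Ne6; h7: attacked by Qg7; g8: attacked by Qg7.
Legal moves for Black: none.
In check with no legal moves → checkmate.

checkmate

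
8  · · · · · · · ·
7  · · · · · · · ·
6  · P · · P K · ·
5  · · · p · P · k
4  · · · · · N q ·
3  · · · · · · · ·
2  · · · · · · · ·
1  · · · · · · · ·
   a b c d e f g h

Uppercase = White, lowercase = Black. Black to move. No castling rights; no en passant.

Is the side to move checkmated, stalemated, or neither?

neither

Black to move; black king on h5.
In check: yes, from the white knight on f4.
King squares — g4: own queen; h4: available; g5: attacked by Kf6; g6: attacked by Nf4; h6: available.
Legal moves for Black: Kh6, Kh4, Qxf4.
Black is in check but has 3 legal moves → neither.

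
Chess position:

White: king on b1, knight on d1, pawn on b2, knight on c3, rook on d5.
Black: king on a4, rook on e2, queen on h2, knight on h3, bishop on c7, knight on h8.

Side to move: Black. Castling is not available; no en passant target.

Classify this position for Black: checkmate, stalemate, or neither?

neither

Black to move; black king on a4.
In check: yes, from the white knight on c3.
Legal moves for Black: Kb4, Kb3.
Black is in check but has 2 legal moves → neither.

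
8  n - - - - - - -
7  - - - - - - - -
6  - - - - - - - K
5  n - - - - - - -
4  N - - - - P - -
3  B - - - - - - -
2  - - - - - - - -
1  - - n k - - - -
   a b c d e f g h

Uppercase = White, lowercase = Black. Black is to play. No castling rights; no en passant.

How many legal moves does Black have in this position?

14

Black to move; king on d1.
In check: no.
Legal moves: Nc7, Nb6, Nb7, Nc6, Nc4, Nab3, Ke2, Kd2, Kc2, Ke1, Nd3, Ncb3, Ne2, Na2.
Count: 14.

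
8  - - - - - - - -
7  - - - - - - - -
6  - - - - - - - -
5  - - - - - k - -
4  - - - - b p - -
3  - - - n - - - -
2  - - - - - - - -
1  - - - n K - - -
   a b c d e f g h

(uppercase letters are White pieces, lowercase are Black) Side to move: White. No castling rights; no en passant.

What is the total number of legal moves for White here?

White to move; king on e1.
In check: yes, from the black knight on d3.
Legal moves: Ke2, Kd2, Kf1, Kxd1.
Count: 4.

4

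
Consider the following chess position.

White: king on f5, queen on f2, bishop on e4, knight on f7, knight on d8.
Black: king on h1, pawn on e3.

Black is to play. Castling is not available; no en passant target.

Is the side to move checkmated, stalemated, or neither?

checkmate

Black to move; black king on h1.
In check: yes, from the white bishop on e4.
King squares — g1: attacked by Qf2; g2: attacked by Qf2; h2: attacked by Qf2.
Legal moves for Black: none.
In check with no legal moves → checkmate.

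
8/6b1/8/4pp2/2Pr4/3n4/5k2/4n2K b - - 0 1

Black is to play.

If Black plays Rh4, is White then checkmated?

After Rh4: white king on h1; in check: yes, from the black rook on h4.
King squares — g1: attacked by Kf2; g2: attacked by Ne1; h2: attacked by Rh4.
White has no legal moves → checkmate.

yes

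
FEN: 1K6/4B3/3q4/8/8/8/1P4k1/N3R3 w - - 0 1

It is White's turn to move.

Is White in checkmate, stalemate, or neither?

neither

White to move; white king on b8.
In check: yes, from the black queen on d6.
Legal moves for White: Kc8, Ka8, Kb7, Ka7, Bxd6.
White is in check but has 5 legal moves → neither.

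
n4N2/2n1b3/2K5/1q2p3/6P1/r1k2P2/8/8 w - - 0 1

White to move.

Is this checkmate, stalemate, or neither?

White to move; white king on c6.
In check: yes, from the black queen on b5.
King squares — b5: attacked by Nc7; c5: attacked by Qb5; d5: attacked by Qb5; b6: attacked by Qb5; d6: attacked by Be7; b7: attacked by Qb5; c7: attacked by Na8; d7: attacked by Qb5.
Legal moves for White: none.
In check with no legal moves → checkmate.

checkmate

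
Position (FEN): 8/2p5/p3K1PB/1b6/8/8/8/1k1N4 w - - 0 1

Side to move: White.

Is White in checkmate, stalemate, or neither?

neither

White to move; white king on e6.
In check: no.
Legal moves for White: Bf8, Bg7, Bg5, Bf4, Be3, Bd2, Bc1, Kf7, Ke7, Kf6, Kf5, Ke5, Kd5, Ne3, Nc3+, Nf2, Nb2, g7.
White has 18 legal moves and is not in check → neither.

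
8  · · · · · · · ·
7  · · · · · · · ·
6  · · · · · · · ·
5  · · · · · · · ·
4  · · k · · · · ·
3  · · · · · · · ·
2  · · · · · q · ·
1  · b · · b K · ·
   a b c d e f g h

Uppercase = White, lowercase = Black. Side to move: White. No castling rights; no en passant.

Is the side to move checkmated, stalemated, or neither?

checkmate

White to move; white king on f1.
In check: yes, from the black queen on f2.
King squares — e1: attacked by Qf2; g1: attacked by Qf2; e2: attacked by Qf2; f2: attacked by Be1; g2: attacked by Qf2.
Legal moves for White: none.
In check with no legal moves → checkmate.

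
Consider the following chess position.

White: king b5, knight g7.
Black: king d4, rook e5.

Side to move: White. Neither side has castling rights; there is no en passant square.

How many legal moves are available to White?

5

White to move; king on b5.
In check: yes, from the black rook on e5.
Legal moves: Kc6, Kb6, Ka6, Kb4, Ka4.
Count: 5.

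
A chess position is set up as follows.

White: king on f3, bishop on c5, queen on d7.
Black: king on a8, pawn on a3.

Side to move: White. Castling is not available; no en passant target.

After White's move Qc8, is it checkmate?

After Qc8: black king on a8; in check: yes, from the white queen on c8.
King squares — a7: attacked by Bc5; b7: attacked by Qc8; b8: attacked by Qc8.
Black has no legal moves → checkmate.

yes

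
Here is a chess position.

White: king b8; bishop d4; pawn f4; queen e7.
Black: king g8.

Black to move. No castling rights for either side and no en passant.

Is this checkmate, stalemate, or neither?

stalemate

Black to move; black king on g8.
In check: no.
King squares — f7: attacked by Qe7; g7: attacked by Bd4; h7: attacked by Qe7; f8: attacked by Qe7; h8: attacked by Bd4.
Legal moves for Black: none.
Not in check and no legal moves → stalemate.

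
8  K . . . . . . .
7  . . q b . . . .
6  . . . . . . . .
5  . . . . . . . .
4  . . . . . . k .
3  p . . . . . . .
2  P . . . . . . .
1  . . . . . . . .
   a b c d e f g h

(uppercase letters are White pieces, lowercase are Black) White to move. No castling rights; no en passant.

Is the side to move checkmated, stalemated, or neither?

stalemate

White to move; white king on a8.
In check: no.
King squares — a7: attacked by Qc7; b7: attacked by Qc7; b8: attacked by Qc7.
Legal moves for White: none.
Not in check and no legal moves → stalemate.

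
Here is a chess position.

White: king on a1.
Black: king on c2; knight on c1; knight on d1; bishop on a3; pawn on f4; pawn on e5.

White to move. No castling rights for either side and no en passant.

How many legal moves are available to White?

White to move; king on a1.
In check: no.
Legal moves: none.
Count: 0.

0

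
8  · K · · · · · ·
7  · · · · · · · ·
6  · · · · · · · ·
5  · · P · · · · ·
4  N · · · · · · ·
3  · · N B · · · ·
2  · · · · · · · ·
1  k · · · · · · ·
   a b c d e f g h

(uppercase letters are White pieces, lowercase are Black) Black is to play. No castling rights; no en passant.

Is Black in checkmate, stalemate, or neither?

stalemate

Black to move; black king on a1.
In check: no.
King squares — b1: attacked by Nc3; a2: attacked by Nc3; b2: attacked by Na4.
Legal moves for Black: none.
Not in check and no legal moves → stalemate.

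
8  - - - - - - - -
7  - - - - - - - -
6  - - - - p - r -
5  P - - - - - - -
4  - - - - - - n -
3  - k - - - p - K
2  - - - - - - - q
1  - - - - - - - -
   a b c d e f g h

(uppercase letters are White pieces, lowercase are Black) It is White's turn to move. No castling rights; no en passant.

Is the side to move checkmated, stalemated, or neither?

White to move; white king on h3.
In check: yes, from the black queen on h2.
King squares — g2: attacked by Qh2; h2: attacked by Ng4; g3: attacked by Qh2; g4: attacked by Rg6; h4: attacked by Qh2.
Legal moves for White: none.
In check with no legal moves → checkmate.

checkmate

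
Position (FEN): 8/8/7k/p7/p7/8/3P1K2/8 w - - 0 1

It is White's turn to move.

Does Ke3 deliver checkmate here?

no

After Ke3: black king on h6; in check: no.
Black is not in check, so this cannot be checkmate.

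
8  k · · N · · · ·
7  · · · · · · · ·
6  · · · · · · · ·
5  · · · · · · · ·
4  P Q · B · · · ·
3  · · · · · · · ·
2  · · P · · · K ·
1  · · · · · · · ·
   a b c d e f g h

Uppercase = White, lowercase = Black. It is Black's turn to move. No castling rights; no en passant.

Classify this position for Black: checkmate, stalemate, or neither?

stalemate

Black to move; black king on a8.
In check: no.
King squares — a7: attacked by Bd4; b7: attacked by Qb4; b8: attacked by Qb4.
Legal moves for Black: none.
Not in check and no legal moves → stalemate.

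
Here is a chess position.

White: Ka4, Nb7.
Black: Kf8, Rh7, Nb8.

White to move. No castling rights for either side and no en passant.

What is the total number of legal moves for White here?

White to move; king on a4.
In check: no.
Legal moves: Nd8, Nd6, Nc5, Na5, Kb5, Ka5, Kb4, Kb3, Ka3.
Count: 9.

9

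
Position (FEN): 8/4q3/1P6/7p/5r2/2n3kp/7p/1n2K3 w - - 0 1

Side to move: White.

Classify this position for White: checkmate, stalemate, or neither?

checkmate

White to move; white king on e1.
In check: yes, from the black queen on e7.
King squares — d1: attacked by Nc3; f1: attacked by Rf4; d2: attacked by Nb1; e2: attacked by Nc3; f2: attacked by Kg3.
Legal moves for White: none.
In check with no legal moves → checkmate.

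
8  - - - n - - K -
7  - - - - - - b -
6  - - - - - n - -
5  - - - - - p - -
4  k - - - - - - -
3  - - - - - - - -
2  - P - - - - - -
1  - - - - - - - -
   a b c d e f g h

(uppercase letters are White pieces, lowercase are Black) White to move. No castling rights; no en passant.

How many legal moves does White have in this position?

White to move; king on g8.
In check: yes, from the black knight on f6.
Legal moves: Kxg7.
Count: 1.

1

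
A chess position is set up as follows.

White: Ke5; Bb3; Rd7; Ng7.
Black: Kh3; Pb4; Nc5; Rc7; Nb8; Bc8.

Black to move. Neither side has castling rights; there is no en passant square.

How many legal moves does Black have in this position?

23

Black to move; king on h3.
In check: no.
Legal moves: Bxd7, Bb7, Ba6, Nbxd7+, Nc6+, Nba6, Rxd7, Rb7, Ra7, Rc6, Ncxd7+, Nb7, Ne6, Nca6, Ne4, Na4, Nd3+, Nxb3, Kh4, Kg4, Kg3, Kh2, Kg2.
Count: 23.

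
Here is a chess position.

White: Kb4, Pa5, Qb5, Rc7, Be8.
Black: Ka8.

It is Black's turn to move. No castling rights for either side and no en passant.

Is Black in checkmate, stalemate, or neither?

Black to move; black king on a8.
In check: no.
King squares — a7: attacked by Rc7; b7: attacked by Qb5; b8: attacked by Qb5.
Legal moves for Black: none.
Not in check and no legal moves → stalemate.

stalemate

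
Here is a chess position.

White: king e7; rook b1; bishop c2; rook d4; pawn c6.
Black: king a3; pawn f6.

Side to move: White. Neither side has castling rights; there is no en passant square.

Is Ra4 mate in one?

yes

After Ra4: black king on a3; in check: yes, from the white rook on a4.
King squares — a2: attacked by Ra4; b2: attacked by Rb1; b3: attacked by Rb1; a4: attacked by Bc2; b4: attacked by Rb1.
Black has no legal moves → checkmate.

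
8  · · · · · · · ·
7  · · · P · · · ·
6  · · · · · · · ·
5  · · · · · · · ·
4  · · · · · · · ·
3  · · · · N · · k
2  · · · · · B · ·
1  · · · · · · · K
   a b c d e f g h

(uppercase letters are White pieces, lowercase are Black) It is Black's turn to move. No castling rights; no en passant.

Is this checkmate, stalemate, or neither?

Black to move; black king on h3.
In check: no.
King squares — g2: attacked by Kh1; h2: attacked by Kh1; g3: attacked by Bf2; g4: attacked by Ne3; h4: attacked by Bf2.
Legal moves for Black: none.
Not in check and no legal moves → stalemate.

stalemate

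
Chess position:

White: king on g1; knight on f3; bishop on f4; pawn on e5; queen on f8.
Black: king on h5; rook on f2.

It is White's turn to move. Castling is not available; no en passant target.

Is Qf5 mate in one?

yes

After Qf5: black king on h5; in check: yes, from the white queen on f5.
King squares — g4: attacked by Qf5; h4: attacked by Nf3; g5: attacked by Nf3; g6: attacked by Qf5; h6: attacked by Bf4.
Black has no legal moves → checkmate.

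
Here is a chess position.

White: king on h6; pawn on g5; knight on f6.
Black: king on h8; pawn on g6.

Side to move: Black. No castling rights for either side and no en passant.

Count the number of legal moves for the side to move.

Black to move; king on h8.
In check: no.
Legal moves: none.
Count: 0.

0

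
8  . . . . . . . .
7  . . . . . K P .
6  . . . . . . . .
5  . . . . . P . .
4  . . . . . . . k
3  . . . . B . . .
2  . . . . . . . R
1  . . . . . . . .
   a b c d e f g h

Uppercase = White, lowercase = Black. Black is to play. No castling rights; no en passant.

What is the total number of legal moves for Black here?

Black to move; king on h4.
In check: yes, from the white rook on h2.
Legal moves: Kg4, Kg3.
Count: 2.

2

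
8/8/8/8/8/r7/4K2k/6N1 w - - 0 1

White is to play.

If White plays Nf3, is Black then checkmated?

no

After Nf3: black king on h2; in check: yes, from the white knight on f3.
Black has 5 legal replies: Kh3, Kg3, Kg2, Kh1, Rxf3.
In check but a legal move exists → not checkmate.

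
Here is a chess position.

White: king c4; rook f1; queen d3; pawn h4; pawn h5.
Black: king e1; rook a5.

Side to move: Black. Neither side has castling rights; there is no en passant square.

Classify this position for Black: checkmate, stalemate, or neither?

Black to move; black king on e1.
In check: yes, from the white rook on f1.
King squares — d1: attacked by Rf1; f1: attacked by Qd3; d2: attacked by Qd3; e2: attacked by Qd3; f2: attacked by Rf1.
Legal moves for Black: none.
In check with no legal moves → checkmate.

checkmate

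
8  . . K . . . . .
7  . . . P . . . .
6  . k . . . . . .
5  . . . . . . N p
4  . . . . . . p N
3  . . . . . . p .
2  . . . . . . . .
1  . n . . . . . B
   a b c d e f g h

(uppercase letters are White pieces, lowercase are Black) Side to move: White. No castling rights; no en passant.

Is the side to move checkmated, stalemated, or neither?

neither

White to move; white king on c8.
In check: no.
Legal moves for White include: Kd8, Kb8, Nh7, Nf7, Ne6, Ne4, Nh3, Ngf3, Ng6, Nf5, Nhf3, Ng2, Ba8, Bb7, Bc6, Bd5, Be4, Bf3, ... (list truncated; more exist).
White has legal moves and is not in check → neither.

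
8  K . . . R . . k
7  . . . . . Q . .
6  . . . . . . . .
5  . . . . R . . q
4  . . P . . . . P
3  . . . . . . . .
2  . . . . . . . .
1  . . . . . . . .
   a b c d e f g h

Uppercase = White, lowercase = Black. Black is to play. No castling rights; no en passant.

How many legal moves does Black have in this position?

Black to move; king on h8.
In check: yes, from the white rook on e8.
Legal moves: none.
Count: 0.

0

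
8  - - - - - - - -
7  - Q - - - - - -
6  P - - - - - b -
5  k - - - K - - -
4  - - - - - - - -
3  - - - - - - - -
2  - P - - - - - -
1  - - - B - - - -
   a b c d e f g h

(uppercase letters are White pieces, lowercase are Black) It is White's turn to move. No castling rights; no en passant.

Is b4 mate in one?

yes

After b4: black king on a5; in check: yes, from the white pawn on b4.
King squares — a4: attacked by Bd1; b4: attacked by Qb7; b5: attacked by Qb7; a6: attacked by Qb7; b6: attacked by Qb7.
Black has no legal moves → checkmate.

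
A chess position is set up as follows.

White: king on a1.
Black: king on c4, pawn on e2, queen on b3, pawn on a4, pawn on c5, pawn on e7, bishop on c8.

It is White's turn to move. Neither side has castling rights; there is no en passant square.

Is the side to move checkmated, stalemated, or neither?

White to move; white king on a1.
In check: no.
King squares — b1: attacked by Qb3; a2: attacked by Qb3; b2: attacked by Qb3.
Legal moves for White: none.
Not in check and no legal moves → stalemate.

stalemate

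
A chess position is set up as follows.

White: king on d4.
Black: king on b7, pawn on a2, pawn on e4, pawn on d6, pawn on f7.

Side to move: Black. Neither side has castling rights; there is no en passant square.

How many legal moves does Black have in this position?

Black to move; king on b7.
In check: no.
Legal moves: Kc8, Kb8, Ka8, Kc7, Ka7, Kc6, Kb6, Ka6, f6, d5, e3, a1=Q+, a1=R, a1=B+, a1=N, f5.
Count: 16.

16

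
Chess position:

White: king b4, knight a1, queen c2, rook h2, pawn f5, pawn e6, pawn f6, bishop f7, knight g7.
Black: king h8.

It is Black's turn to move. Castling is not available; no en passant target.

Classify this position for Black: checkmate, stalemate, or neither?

Black to move; black king on h8.
In check: yes, from the white rook on h2.
King squares — g7: attacked by Pf6; h7: attacked by Rh2; g8: attacked by Bf7.
Legal moves for Black: none.
In check with no legal moves → checkmate.

checkmate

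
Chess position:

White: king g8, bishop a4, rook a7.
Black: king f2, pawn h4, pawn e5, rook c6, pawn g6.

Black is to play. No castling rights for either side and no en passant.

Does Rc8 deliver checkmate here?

no

After Rc8: white king on g8; in check: yes, from the black rook on c8.
White has 4 legal replies: Kh7, Kg7, Kf7, Be8.
In check but a legal move exists → not checkmate.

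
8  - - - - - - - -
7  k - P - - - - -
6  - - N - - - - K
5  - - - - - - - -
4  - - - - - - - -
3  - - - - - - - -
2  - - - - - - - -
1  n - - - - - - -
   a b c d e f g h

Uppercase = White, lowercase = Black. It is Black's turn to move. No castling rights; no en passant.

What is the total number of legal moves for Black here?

Black to move; king on a7.
In check: yes, from the white knight on c6.
Legal moves: Ka8, Kb7, Kb6, Ka6.
Count: 4.

4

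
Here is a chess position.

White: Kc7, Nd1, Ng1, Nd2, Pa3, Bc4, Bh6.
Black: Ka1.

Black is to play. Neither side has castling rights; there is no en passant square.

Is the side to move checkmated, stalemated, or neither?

stalemate

Black to move; black king on a1.
In check: no.
King squares — b1: attacked by Nd2; a2: attacked by Bc4; b2: attacked by Nd1.
Legal moves for Black: none.
Not in check and no legal moves → stalemate.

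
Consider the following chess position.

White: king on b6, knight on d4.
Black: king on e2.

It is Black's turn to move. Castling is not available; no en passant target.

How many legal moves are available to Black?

7

Black to move; king on e2.
In check: yes, from the white knight on d4.
Legal moves: Ke3, Kd3, Kf2, Kd2, Kf1, Ke1, Kd1.
Count: 7.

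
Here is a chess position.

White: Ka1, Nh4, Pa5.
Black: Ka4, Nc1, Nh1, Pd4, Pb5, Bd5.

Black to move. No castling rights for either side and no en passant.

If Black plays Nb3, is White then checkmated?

After Nb3: white king on a1; in check: yes, from the black knight on b3.
White has 3 legal replies: Kb2, Ka2, Kb1.
In check but a legal move exists → not checkmate.

no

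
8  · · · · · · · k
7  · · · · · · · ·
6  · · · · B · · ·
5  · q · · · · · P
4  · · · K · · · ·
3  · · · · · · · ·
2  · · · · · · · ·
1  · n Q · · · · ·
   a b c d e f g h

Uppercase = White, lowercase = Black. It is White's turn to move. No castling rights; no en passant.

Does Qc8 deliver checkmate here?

no

After Qc8: black king on h8; in check: yes, from the white queen on c8.
Black has 3 legal replies: Kh7, Kg7, Qe8.
In check but a legal move exists → not checkmate.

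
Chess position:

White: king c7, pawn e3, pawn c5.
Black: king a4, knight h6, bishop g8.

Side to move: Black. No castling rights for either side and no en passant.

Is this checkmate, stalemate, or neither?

neither

Black to move; black king on a4.
In check: no.
Legal moves for Black: Bh7, Bf7, Be6, Bd5, Bc4, Bb3, Ba2, Nf7, Nf5, Ng4, Kb5, Ka5, Kb4, Kb3, Ka3.
Black has 15 legal moves and is not in check → neither.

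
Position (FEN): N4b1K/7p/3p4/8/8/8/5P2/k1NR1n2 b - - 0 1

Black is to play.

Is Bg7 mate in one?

After Bg7: white king on h8; in check: yes, from the black bishop on g7.
White has 3 legal replies: Kg8, Kxh7, Kxg7.
In check but a legal move exists → not checkmate.

no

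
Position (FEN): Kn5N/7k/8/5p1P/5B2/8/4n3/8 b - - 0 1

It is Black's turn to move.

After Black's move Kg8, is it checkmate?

After Kg8: white king on a8; in check: no.
White is not in check, so this cannot be checkmate.

no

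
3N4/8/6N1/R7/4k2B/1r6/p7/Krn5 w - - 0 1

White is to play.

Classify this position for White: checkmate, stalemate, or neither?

checkmate

White to move; white king on a1.
In check: yes, from the black rook on b1.
King squares — b1: attacked by Pa2; a2: attacked by Nc1; b2: attacked by Rb1.
Legal moves for White: none.
In check with no legal moves → checkmate.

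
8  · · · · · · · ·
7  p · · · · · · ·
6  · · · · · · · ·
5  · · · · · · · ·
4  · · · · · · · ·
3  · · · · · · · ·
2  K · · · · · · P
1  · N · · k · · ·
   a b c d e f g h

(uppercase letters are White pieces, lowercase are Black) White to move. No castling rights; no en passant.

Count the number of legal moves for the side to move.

White to move; king on a2.
In check: no.
Legal moves: Kb3, Ka3, Kb2, Ka1, Nc3, Na3, Nd2, h3, h4.
Count: 9.

9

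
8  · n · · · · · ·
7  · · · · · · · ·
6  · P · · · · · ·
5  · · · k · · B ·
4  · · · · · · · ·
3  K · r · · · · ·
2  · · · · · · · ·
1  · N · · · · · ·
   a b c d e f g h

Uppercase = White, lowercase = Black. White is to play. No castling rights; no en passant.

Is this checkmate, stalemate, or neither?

neither

White to move; white king on a3.
In check: yes, from the black rook on c3.
Legal moves for White: Kb4, Ka4, Kb2, Ka2, Nxc3+.
White is in check but has 5 legal moves → neither.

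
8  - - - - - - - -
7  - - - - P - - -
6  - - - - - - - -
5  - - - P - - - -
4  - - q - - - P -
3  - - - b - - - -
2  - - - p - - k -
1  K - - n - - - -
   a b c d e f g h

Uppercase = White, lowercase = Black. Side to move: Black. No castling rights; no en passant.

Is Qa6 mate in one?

After Qa6: white king on a1; in check: yes, from the black queen on a6.
King squares — b1: attacked by Bd3; a2: attacked by Qa6; b2: attacked by Nd1.
White has no legal moves → checkmate.

yes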